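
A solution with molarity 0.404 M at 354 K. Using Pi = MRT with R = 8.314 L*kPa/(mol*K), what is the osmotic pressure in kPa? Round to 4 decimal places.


Osmotic pressure (van't Hoff): Pi = M*R*T.
RT = 8.314 * 354 = 2943.156
Pi = 0.404 * 2943.156
Pi = 1189.035024 kPa, rounded to 4 dp:

1189.0350 kPa


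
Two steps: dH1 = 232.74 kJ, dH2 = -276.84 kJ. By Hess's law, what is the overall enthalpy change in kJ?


Hess's law: enthalpy is a state function, so add the step enthalpies.
dH_total = dH1 + dH2 = 232.74 + (-276.84)
dH_total = -44.1 kJ:

-44.10 kJ


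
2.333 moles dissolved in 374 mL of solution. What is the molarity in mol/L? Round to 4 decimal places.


Convert volume to liters: V_L = V_mL / 1000.
V_L = 374 / 1000 = 0.374 L
M = n / V_L = 2.333 / 0.374
M = 6.23796791 mol/L, rounded to 4 dp:

6.2380 mol/L


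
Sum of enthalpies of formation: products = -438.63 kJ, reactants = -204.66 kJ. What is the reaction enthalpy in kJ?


dH_rxn = sum(dH_f products) - sum(dH_f reactants)
dH_rxn = -438.63 - (-204.66)
dH_rxn = -233.97 kJ:

-233.97 kJ


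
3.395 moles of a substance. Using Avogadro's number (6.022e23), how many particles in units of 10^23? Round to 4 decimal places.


N = n * NA, then divide by 1e23 for the requested units.
N / 1e23 = n * 6.022
N / 1e23 = 3.395 * 6.022
N / 1e23 = 20.44469, rounded to 4 dp:

20.4447


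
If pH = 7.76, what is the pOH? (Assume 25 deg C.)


At 25 deg C, pH + pOH = 14.
pOH = 14 - pH = 14 - 7.76
pOH = 6.24:

6.24


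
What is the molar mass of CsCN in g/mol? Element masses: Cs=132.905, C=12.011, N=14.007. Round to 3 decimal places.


M = sum(count * atomic_mass) over atoms.
M = 1*132.905 + 1*12.011 + 1*14.007
M = 132.905 + 12.011 + 14.007
M = 158.923 g/mol, rounded to 3 dp:

158.923 g/mol


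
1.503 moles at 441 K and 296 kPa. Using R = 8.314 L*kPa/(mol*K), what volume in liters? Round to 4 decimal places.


PV = nRT, solve for V = nRT / P.
nRT = 1.503 * 8.314 * 441 = 5510.7104
V = 5510.7104 / 296
V = 18.61726486 L, rounded to 4 dp:

18.6173 L


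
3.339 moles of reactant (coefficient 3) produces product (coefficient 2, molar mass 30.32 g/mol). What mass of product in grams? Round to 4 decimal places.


Use the coefficient ratio to convert reactant moles to product moles, then multiply by the product's molar mass.
moles_P = moles_R * (coeff_P / coeff_R) = 3.339 * (2/3) = 2.226
mass_P = moles_P * M_P = 2.226 * 30.32
mass_P = 67.49232 g, rounded to 4 dp:

67.4923 g


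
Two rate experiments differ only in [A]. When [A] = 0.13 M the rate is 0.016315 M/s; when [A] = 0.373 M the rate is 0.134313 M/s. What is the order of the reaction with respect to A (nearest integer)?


Rate is proportional to [A]^n, so rate2/rate1 = ([A]2/[A]1)^n. Take logs to solve for n.
rate2/rate1 = 0.134313 / 0.016315 = 8.2325
[A]2/[A]1 = 0.373 / 0.13 = 2.8692
n = ln(8.2325) / ln(2.8692) = 2.0
Nearest integer order:

2


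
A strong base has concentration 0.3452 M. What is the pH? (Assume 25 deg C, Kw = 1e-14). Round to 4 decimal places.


A strong base dissociates completely, so [OH-] equals the given concentration.
pOH = -log10([OH-]) = -log10(0.3452) = 0.461929
pH = 14 - pOH = 14 - 0.461929
pH = 13.538071, rounded to 4 dp:

13.5381


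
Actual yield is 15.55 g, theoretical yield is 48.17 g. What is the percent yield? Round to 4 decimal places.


% yield = 100 * actual / theoretical
% yield = 100 * 15.55 / 48.17
% yield = 32.28150301 %, rounded to 4 dp:

32.2815 %


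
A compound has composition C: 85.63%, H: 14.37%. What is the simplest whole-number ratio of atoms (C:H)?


Assume 100 g of compound, divide each mass% by atomic mass to get moles, then normalize by the smallest to get a raw atom ratio.
Moles per 100 g: C: 85.63/12.011 = 7.1293, H: 14.37/1.008 = 14.256
Raw ratio (divide by min = 7.1293): C: 1.0, H: 2.0
Multiply by 1 to clear fractions: C: 1.0 ~= 1, H: 2.0 ~= 2
Reduce by GCD to get the simplest whole-number ratio:

1:2


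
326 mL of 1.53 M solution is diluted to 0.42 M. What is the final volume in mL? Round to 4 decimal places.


Dilution: M1*V1 = M2*V2, solve for V2.
V2 = M1*V1 / M2
V2 = 1.53 * 326 / 0.42
V2 = 498.78 / 0.42
V2 = 1187.57142857 mL, rounded to 4 dp:

1187.5714 mL


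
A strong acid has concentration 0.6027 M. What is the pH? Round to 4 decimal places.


A strong acid dissociates completely, so [H+] equals the given concentration.
pH = -log10([H+]) = -log10(0.6027)
pH = 0.21989881, rounded to 4 dp:

0.2199


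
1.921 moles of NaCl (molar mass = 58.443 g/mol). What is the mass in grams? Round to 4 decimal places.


mass = n * M
mass = 1.921 * 58.443
mass = 112.269003 g, rounded to 4 dp:

112.2690 g


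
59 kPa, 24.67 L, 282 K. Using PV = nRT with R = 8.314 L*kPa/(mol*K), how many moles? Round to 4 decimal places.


PV = nRT, solve for n = PV / (RT).
PV = 59 * 24.67 = 1455.53
RT = 8.314 * 282 = 2344.548
n = 1455.53 / 2344.548
n = 0.62081476 mol, rounded to 4 dp:

0.6208 mol


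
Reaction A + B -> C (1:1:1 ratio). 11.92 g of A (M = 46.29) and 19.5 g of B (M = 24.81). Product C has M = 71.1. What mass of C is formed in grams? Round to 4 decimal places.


Find moles of each reactant; the smaller value is the limiting reagent in a 1:1:1 reaction, so moles_C equals moles of the limiter.
n_A = mass_A / M_A = 11.92 / 46.29 = 0.257507 mol
n_B = mass_B / M_B = 19.5 / 24.81 = 0.785973 mol
Limiting reagent: A (smaller), n_limiting = 0.257507 mol
mass_C = n_limiting * M_C = 0.257507 * 71.1
mass_C = 18.3087477 g, rounded to 4 dp:

18.3087 g


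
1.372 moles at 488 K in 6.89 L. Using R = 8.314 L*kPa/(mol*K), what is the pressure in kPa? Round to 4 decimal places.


PV = nRT, solve for P = nRT / V.
nRT = 1.372 * 8.314 * 488 = 5566.5223
P = 5566.5223 / 6.89
P = 807.91325109 kPa, rounded to 4 dp:

807.9133 kPa


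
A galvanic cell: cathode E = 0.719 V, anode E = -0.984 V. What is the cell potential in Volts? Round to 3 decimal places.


Standard cell potential: E_cell = E_cathode - E_anode.
E_cell = 0.719 - (-0.984)
E_cell = 1.703 V, rounded to 3 dp:

1.703 V


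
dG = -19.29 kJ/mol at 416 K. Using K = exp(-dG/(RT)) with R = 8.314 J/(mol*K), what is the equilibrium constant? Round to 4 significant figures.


dG is in kJ/mol; multiply by 1000 to match R in J/(mol*K).
RT = 8.314 * 416 = 3458.624 J/mol
exponent = -dG*1000 / (RT) = -(-19.29*1000) / 3458.624 = 5.57736256
K = exp(5.57736256)
K = 264.37342, rounded to 4 significant figures:

264.4


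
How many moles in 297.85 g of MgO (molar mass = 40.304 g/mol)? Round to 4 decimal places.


n = mass / M
n = 297.85 / 40.304
n = 7.39008535 mol, rounded to 4 dp:

7.3901 mol


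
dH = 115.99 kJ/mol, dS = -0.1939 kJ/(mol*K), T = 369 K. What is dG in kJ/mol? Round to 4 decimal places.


Gibbs: dG = dH - T*dS (consistent units, dS already in kJ/(mol*K)).
T*dS = 369 * -0.1939 = -71.5491
dG = 115.99 - (-71.5491)
dG = 187.5391 kJ/mol, rounded to 4 dp:

187.5391 kJ/mol


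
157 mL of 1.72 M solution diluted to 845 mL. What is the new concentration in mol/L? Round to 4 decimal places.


Dilution: M1*V1 = M2*V2, solve for M2.
M2 = M1*V1 / V2
M2 = 1.72 * 157 / 845
M2 = 270.04 / 845
M2 = 0.31957396 mol/L, rounded to 4 dp:

0.3196 mol/L


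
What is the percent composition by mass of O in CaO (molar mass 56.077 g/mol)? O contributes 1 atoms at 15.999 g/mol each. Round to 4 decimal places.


pct = 100 * (n_elem * M_elem) / M_total
mass_contribution = 1 * 15.999 = 15.999 g/mol
pct = 100 * 15.999 / 56.077
pct = 28.53041354 %, rounded to 4 dp:

28.5304 %


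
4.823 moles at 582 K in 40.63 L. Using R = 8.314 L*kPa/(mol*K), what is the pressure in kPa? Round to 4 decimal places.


PV = nRT, solve for P = nRT / V.
nRT = 4.823 * 8.314 * 582 = 23337.2816
P = 23337.2816 / 40.63
P = 574.38546887 kPa, rounded to 4 dp:

574.3855 kPa


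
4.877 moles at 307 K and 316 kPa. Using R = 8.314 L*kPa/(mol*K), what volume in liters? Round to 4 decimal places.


PV = nRT, solve for V = nRT / P.
nRT = 4.877 * 8.314 * 307 = 12448.045
V = 12448.045 / 316
V = 39.39254747 L, rounded to 4 dp:

39.3925 L


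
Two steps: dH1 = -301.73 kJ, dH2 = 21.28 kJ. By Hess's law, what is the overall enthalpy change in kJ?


Hess's law: enthalpy is a state function, so add the step enthalpies.
dH_total = dH1 + dH2 = -301.73 + (21.28)
dH_total = -280.45 kJ:

-280.45 kJ


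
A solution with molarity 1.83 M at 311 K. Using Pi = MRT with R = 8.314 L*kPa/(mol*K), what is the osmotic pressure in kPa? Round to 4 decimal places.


Osmotic pressure (van't Hoff): Pi = M*R*T.
RT = 8.314 * 311 = 2585.654
Pi = 1.83 * 2585.654
Pi = 4731.74682 kPa, rounded to 4 dp:

4731.7468 kPa


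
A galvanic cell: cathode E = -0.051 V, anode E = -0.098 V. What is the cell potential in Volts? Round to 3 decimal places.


Standard cell potential: E_cell = E_cathode - E_anode.
E_cell = -0.051 - (-0.098)
E_cell = 0.047 V, rounded to 3 dp:

0.047 V


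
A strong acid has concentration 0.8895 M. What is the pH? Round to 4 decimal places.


A strong acid dissociates completely, so [H+] equals the given concentration.
pH = -log10([H+]) = -log10(0.8895)
pH = 0.05085405, rounded to 4 dp:

0.0509


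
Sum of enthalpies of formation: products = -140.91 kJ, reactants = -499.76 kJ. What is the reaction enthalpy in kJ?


dH_rxn = sum(dH_f products) - sum(dH_f reactants)
dH_rxn = -140.91 - (-499.76)
dH_rxn = 358.85 kJ:

358.85 kJ


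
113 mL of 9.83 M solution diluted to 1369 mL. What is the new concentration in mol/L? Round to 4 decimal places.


Dilution: M1*V1 = M2*V2, solve for M2.
M2 = M1*V1 / V2
M2 = 9.83 * 113 / 1369
M2 = 1110.79 / 1369
M2 = 0.81138787 mol/L, rounded to 4 dp:

0.8114 mol/L


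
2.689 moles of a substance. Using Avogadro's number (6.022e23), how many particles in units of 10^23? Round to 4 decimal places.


N = n * NA, then divide by 1e23 for the requested units.
N / 1e23 = n * 6.022
N / 1e23 = 2.689 * 6.022
N / 1e23 = 16.193158, rounded to 4 dp:

16.1932


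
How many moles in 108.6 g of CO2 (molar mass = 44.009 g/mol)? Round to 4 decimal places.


n = mass / M
n = 108.6 / 44.009
n = 2.46767707 mol, rounded to 4 dp:

2.4677 mol


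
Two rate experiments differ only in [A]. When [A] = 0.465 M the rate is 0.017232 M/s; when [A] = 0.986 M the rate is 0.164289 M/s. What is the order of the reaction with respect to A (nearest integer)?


Rate is proportional to [A]^n, so rate2/rate1 = ([A]2/[A]1)^n. Take logs to solve for n.
rate2/rate1 = 0.164289 / 0.017232 = 9.5339
[A]2/[A]1 = 0.986 / 0.465 = 2.1204
n = ln(9.5339) / ln(2.1204) = 3.0
Nearest integer order:

3


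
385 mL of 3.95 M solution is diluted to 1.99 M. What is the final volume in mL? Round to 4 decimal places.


Dilution: M1*V1 = M2*V2, solve for V2.
V2 = M1*V1 / M2
V2 = 3.95 * 385 / 1.99
V2 = 1520.75 / 1.99
V2 = 764.1959799 mL, rounded to 4 dp:

764.1960 mL


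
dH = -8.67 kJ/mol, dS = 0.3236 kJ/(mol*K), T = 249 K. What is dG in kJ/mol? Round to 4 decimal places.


Gibbs: dG = dH - T*dS (consistent units, dS already in kJ/(mol*K)).
T*dS = 249 * 0.3236 = 80.5764
dG = -8.67 - (80.5764)
dG = -89.2464 kJ/mol, rounded to 4 dp:

-89.2464 kJ/mol


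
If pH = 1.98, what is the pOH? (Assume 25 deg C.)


At 25 deg C, pH + pOH = 14.
pOH = 14 - pH = 14 - 1.98
pOH = 12.02:

12.02


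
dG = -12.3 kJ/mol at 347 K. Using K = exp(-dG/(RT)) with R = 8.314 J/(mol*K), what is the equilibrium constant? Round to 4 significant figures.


dG is in kJ/mol; multiply by 1000 to match R in J/(mol*K).
RT = 8.314 * 347 = 2884.958 J/mol
exponent = -dG*1000 / (RT) = -(-12.3*1000) / 2884.958 = 4.26349361
K = exp(4.26349361)
K = 71.057799, rounded to 4 significant figures:

71.06


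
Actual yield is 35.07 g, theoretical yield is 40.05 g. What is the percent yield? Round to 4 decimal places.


% yield = 100 * actual / theoretical
% yield = 100 * 35.07 / 40.05
% yield = 87.56554307 %, rounded to 4 dp:

87.5655 %


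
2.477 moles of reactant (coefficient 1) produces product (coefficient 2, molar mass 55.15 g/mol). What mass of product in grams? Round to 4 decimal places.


Use the coefficient ratio to convert reactant moles to product moles, then multiply by the product's molar mass.
moles_P = moles_R * (coeff_P / coeff_R) = 2.477 * (2/1) = 4.954
mass_P = moles_P * M_P = 4.954 * 55.15
mass_P = 273.2131 g, rounded to 4 dp:

273.2131 g


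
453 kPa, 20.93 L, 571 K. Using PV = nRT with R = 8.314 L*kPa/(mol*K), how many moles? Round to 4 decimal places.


PV = nRT, solve for n = PV / (RT).
PV = 453 * 20.93 = 9481.29
RT = 8.314 * 571 = 4747.294
n = 9481.29 / 4747.294
n = 1.99719883 mol, rounded to 4 dp:

1.9972 mol


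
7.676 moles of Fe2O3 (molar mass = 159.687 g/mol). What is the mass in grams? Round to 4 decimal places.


mass = n * M
mass = 7.676 * 159.687
mass = 1225.757412 g, rounded to 4 dp:

1225.7574 g


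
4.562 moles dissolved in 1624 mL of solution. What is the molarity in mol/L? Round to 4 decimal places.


Convert volume to liters: V_L = V_mL / 1000.
V_L = 1624 / 1000 = 1.624 L
M = n / V_L = 4.562 / 1.624
M = 2.8091133 mol/L, rounded to 4 dp:

2.8091 mol/L


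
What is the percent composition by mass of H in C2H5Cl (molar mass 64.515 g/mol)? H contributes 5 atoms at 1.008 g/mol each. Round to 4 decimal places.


pct = 100 * (n_elem * M_elem) / M_total
mass_contribution = 5 * 1.008 = 5.04 g/mol
pct = 100 * 5.04 / 64.515
pct = 7.81213671 %, rounded to 4 dp:

7.8121 %


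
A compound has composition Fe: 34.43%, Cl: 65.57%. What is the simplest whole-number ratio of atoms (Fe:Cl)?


Assume 100 g of compound, divide each mass% by atomic mass to get moles, then normalize by the smallest to get a raw atom ratio.
Moles per 100 g: Fe: 34.43/55.845 = 0.6165, Cl: 65.57/35.453 = 1.8495
Raw ratio (divide by min = 0.6165): Fe: 1.0, Cl: 3.0
Multiply by 1 to clear fractions: Fe: 1.0 ~= 1, Cl: 3.0 ~= 3
Reduce by GCD to get the simplest whole-number ratio:

1:3


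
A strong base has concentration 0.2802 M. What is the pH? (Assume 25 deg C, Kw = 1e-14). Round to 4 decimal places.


A strong base dissociates completely, so [OH-] equals the given concentration.
pOH = -log10([OH-]) = -log10(0.2802) = 0.552532
pH = 14 - pOH = 14 - 0.552532
pH = 13.447468, rounded to 4 dp:

13.4475


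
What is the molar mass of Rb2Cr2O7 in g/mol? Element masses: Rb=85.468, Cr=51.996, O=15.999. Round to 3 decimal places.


M = sum(count * atomic_mass) over atoms.
M = 2*85.468 + 2*51.996 + 7*15.999
M = 170.936 + 103.992 + 111.993
M = 386.921 g/mol, rounded to 3 dp:

386.921 g/mol


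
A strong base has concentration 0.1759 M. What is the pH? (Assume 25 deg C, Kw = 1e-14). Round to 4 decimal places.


A strong base dissociates completely, so [OH-] equals the given concentration.
pOH = -log10([OH-]) = -log10(0.1759) = 0.754734
pH = 14 - pOH = 14 - 0.754734
pH = 13.245266, rounded to 4 dp:

13.2453


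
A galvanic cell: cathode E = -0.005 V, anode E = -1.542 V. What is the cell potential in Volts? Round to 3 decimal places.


Standard cell potential: E_cell = E_cathode - E_anode.
E_cell = -0.005 - (-1.542)
E_cell = 1.537 V, rounded to 3 dp:

1.537 V


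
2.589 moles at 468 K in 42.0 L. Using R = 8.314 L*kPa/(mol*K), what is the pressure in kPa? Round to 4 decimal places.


PV = nRT, solve for P = nRT / V.
nRT = 2.589 * 8.314 * 468 = 10073.6747
P = 10073.6747 / 42.0
P = 239.84939762 kPa, rounded to 4 dp:

239.8494 kPa


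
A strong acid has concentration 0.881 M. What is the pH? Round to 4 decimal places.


A strong acid dissociates completely, so [H+] equals the given concentration.
pH = -log10([H+]) = -log10(0.881)
pH = 0.05502409, rounded to 4 dp:

0.0550


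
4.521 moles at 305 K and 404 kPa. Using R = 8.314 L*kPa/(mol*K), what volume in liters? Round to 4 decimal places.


PV = nRT, solve for V = nRT / P.
nRT = 4.521 * 8.314 * 305 = 11464.2162
V = 11464.2162 / 404
V = 28.37677277 L, rounded to 4 dp:

28.3768 L


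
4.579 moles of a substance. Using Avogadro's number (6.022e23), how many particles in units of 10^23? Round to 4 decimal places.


N = n * NA, then divide by 1e23 for the requested units.
N / 1e23 = n * 6.022
N / 1e23 = 4.579 * 6.022
N / 1e23 = 27.574738, rounded to 4 dp:

27.5747


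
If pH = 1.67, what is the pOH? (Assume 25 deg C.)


At 25 deg C, pH + pOH = 14.
pOH = 14 - pH = 14 - 1.67
pOH = 12.33:

12.33


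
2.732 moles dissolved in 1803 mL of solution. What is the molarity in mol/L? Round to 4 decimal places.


Convert volume to liters: V_L = V_mL / 1000.
V_L = 1803 / 1000 = 1.803 L
M = n / V_L = 2.732 / 1.803
M = 1.51525236 mol/L, rounded to 4 dp:

1.5153 mol/L


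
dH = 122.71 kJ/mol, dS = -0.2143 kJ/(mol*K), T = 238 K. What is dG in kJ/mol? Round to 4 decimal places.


Gibbs: dG = dH - T*dS (consistent units, dS already in kJ/(mol*K)).
T*dS = 238 * -0.2143 = -51.0034
dG = 122.71 - (-51.0034)
dG = 173.7134 kJ/mol, rounded to 4 dp:

173.7134 kJ/mol


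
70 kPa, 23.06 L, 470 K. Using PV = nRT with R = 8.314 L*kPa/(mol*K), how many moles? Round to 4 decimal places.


PV = nRT, solve for n = PV / (RT).
PV = 70 * 23.06 = 1614.2
RT = 8.314 * 470 = 3907.58
n = 1614.2 / 3907.58
n = 0.41309455 mol, rounded to 4 dp:

0.4131 mol


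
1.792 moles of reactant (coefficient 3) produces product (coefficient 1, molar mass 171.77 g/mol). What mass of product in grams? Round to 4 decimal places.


Use the coefficient ratio to convert reactant moles to product moles, then multiply by the product's molar mass.
moles_P = moles_R * (coeff_P / coeff_R) = 1.792 * (1/3) = 0.597333
mass_P = moles_P * M_P = 0.597333 * 171.77
mass_P = 102.60388941 g, rounded to 4 dp:

102.6039 g


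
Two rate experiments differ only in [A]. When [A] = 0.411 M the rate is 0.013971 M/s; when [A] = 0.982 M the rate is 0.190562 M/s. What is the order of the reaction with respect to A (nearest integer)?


Rate is proportional to [A]^n, so rate2/rate1 = ([A]2/[A]1)^n. Take logs to solve for n.
rate2/rate1 = 0.190562 / 0.013971 = 13.6398
[A]2/[A]1 = 0.982 / 0.411 = 2.3893
n = ln(13.6398) / ln(2.3893) = 3.0
Nearest integer order:

3


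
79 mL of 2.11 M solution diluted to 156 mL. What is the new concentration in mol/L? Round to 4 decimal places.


Dilution: M1*V1 = M2*V2, solve for M2.
M2 = M1*V1 / V2
M2 = 2.11 * 79 / 156
M2 = 166.69 / 156
M2 = 1.06852564 mol/L, rounded to 4 dp:

1.0685 mol/L


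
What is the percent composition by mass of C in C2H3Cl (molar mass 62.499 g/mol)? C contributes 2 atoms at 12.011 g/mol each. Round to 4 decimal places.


pct = 100 * (n_elem * M_elem) / M_total
mass_contribution = 2 * 12.011 = 24.022 g/mol
pct = 100 * 24.022 / 62.499
pct = 38.43581497 %, rounded to 4 dp:

38.4358 %


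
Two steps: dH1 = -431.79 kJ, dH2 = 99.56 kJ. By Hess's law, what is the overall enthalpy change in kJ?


Hess's law: enthalpy is a state function, so add the step enthalpies.
dH_total = dH1 + dH2 = -431.79 + (99.56)
dH_total = -332.23 kJ:

-332.23 kJ


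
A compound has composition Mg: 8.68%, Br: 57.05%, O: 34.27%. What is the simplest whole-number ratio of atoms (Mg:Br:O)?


Assume 100 g of compound, divide each mass% by atomic mass to get moles, then normalize by the smallest to get a raw atom ratio.
Moles per 100 g: Mg: 8.68/24.305 = 0.3571, Br: 57.05/79.904 = 0.714, O: 34.27/15.999 = 2.142
Raw ratio (divide by min = 0.3571): Mg: 1.0, Br: 1.999, O: 5.998
Multiply by 1 to clear fractions: Mg: 1.0 ~= 1, Br: 1.999 ~= 2, O: 5.998 ~= 6
Reduce by GCD to get the simplest whole-number ratio:

1:2:6


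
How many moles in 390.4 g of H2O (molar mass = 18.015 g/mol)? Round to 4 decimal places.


n = mass / M
n = 390.4 / 18.015
n = 21.67082986 mol, rounded to 4 dp:

21.6708 mol


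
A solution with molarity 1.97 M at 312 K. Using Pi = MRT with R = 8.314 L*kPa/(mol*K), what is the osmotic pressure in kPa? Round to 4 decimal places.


Osmotic pressure (van't Hoff): Pi = M*R*T.
RT = 8.314 * 312 = 2593.968
Pi = 1.97 * 2593.968
Pi = 5110.11696 kPa, rounded to 4 dp:

5110.1170 kPa


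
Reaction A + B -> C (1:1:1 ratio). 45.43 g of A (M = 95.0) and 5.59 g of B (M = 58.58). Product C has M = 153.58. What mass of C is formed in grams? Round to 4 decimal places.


Find moles of each reactant; the smaller value is the limiting reagent in a 1:1:1 reaction, so moles_C equals moles of the limiter.
n_A = mass_A / M_A = 45.43 / 95.0 = 0.478211 mol
n_B = mass_B / M_B = 5.59 / 58.58 = 0.095425 mol
Limiting reagent: B (smaller), n_limiting = 0.095425 mol
mass_C = n_limiting * M_C = 0.095425 * 153.58
mass_C = 14.6553715 g, rounded to 4 dp:

14.6554 g


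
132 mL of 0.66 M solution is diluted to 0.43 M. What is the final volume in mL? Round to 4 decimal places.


Dilution: M1*V1 = M2*V2, solve for V2.
V2 = M1*V1 / M2
V2 = 0.66 * 132 / 0.43
V2 = 87.12 / 0.43
V2 = 202.60465116 mL, rounded to 4 dp:

202.6047 mL


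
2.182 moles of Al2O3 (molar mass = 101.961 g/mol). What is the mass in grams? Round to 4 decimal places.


mass = n * M
mass = 2.182 * 101.961
mass = 222.478902 g, rounded to 4 dp:

222.4789 g


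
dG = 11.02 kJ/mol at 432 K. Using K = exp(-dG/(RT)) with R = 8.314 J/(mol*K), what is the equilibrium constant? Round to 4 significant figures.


dG is in kJ/mol; multiply by 1000 to match R in J/(mol*K).
RT = 8.314 * 432 = 3591.648 J/mol
exponent = -dG*1000 / (RT) = -(11.02*1000) / 3591.648 = -3.0682294
K = exp(-3.0682294)
K = 0.046503421, rounded to 4 significant figures:

0.04650


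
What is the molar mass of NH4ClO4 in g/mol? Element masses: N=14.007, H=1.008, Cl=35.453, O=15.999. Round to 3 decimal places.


M = sum(count * atomic_mass) over atoms.
M = 1*14.007 + 4*1.008 + 1*35.453 + 4*15.999
M = 14.007 + 4.032 + 35.453 + 63.996
M = 117.488 g/mol, rounded to 3 dp:

117.488 g/mol


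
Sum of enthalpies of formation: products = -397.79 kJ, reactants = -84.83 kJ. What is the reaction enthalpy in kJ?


dH_rxn = sum(dH_f products) - sum(dH_f reactants)
dH_rxn = -397.79 - (-84.83)
dH_rxn = -312.96 kJ:

-312.96 kJ


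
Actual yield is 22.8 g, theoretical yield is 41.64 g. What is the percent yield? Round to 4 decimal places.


% yield = 100 * actual / theoretical
% yield = 100 * 22.8 / 41.64
% yield = 54.75504323 %, rounded to 4 dp:

54.7550 %


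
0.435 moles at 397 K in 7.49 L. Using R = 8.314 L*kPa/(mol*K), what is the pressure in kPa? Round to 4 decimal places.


PV = nRT, solve for P = nRT / V.
nRT = 0.435 * 8.314 * 397 = 1435.7862
P = 1435.7862 / 7.49
P = 191.69375167 kPa, rounded to 4 dp:

191.6938 kPa


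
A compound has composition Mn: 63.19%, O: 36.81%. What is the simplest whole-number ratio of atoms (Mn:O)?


Assume 100 g of compound, divide each mass% by atomic mass to get moles, then normalize by the smallest to get a raw atom ratio.
Moles per 100 g: Mn: 63.19/54.938 = 1.1502, O: 36.81/15.999 = 2.3008
Raw ratio (divide by min = 1.1502): Mn: 1.0, O: 2.0
Multiply by 1 to clear fractions: Mn: 1.0 ~= 1, O: 2.0 ~= 2
Reduce by GCD to get the simplest whole-number ratio:

1:2


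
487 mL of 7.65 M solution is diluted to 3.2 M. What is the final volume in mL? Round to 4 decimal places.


Dilution: M1*V1 = M2*V2, solve for V2.
V2 = M1*V1 / M2
V2 = 7.65 * 487 / 3.2
V2 = 3725.55 / 3.2
V2 = 1164.234375 mL, rounded to 4 dp:

1164.2344 mL


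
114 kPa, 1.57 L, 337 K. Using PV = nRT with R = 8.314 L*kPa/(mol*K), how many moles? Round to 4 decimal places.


PV = nRT, solve for n = PV / (RT).
PV = 114 * 1.57 = 178.98
RT = 8.314 * 337 = 2801.818
n = 178.98 / 2801.818
n = 0.06387995 mol, rounded to 4 dp:

0.0639 mol


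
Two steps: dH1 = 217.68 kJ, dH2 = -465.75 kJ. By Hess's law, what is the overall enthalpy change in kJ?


Hess's law: enthalpy is a state function, so add the step enthalpies.
dH_total = dH1 + dH2 = 217.68 + (-465.75)
dH_total = -248.07 kJ:

-248.07 kJ


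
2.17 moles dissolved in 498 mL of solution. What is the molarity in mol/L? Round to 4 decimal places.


Convert volume to liters: V_L = V_mL / 1000.
V_L = 498 / 1000 = 0.498 L
M = n / V_L = 2.17 / 0.498
M = 4.35742972 mol/L, rounded to 4 dp:

4.3574 mol/L


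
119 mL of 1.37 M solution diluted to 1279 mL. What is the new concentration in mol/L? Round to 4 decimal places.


Dilution: M1*V1 = M2*V2, solve for M2.
M2 = M1*V1 / V2
M2 = 1.37 * 119 / 1279
M2 = 163.03 / 1279
M2 = 0.12746677 mol/L, rounded to 4 dp:

0.1275 mol/L


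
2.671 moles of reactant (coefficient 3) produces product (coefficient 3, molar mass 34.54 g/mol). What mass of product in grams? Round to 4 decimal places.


Use the coefficient ratio to convert reactant moles to product moles, then multiply by the product's molar mass.
moles_P = moles_R * (coeff_P / coeff_R) = 2.671 * (3/3) = 2.671
mass_P = moles_P * M_P = 2.671 * 34.54
mass_P = 92.25634 g, rounded to 4 dp:

92.2563 g


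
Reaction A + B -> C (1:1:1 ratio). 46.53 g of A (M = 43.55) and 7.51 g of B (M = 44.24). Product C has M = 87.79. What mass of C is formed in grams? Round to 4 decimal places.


Find moles of each reactant; the smaller value is the limiting reagent in a 1:1:1 reaction, so moles_C equals moles of the limiter.
n_A = mass_A / M_A = 46.53 / 43.55 = 1.068427 mol
n_B = mass_B / M_B = 7.51 / 44.24 = 0.169756 mol
Limiting reagent: B (smaller), n_limiting = 0.169756 mol
mass_C = n_limiting * M_C = 0.169756 * 87.79
mass_C = 14.90287924 g, rounded to 4 dp:

14.9029 g


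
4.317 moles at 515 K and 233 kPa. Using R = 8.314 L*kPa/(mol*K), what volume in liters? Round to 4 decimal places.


PV = nRT, solve for V = nRT / P.
nRT = 4.317 * 8.314 * 515 = 18484.1421
V = 18484.1421 / 233
V = 79.33108197 L, rounded to 4 dp:

79.3311 L


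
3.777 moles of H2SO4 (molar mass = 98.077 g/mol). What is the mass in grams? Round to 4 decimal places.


mass = n * M
mass = 3.777 * 98.077
mass = 370.436829 g, rounded to 4 dp:

370.4368 g


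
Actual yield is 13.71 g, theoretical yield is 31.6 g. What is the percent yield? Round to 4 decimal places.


% yield = 100 * actual / theoretical
% yield = 100 * 13.71 / 31.6
% yield = 43.38607595 %, rounded to 4 dp:

43.3861 %


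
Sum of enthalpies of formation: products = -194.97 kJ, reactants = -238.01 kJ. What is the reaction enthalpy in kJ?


dH_rxn = sum(dH_f products) - sum(dH_f reactants)
dH_rxn = -194.97 - (-238.01)
dH_rxn = 43.04 kJ:

43.04 kJ


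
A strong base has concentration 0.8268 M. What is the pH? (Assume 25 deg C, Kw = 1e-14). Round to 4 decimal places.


A strong base dissociates completely, so [OH-] equals the given concentration.
pOH = -log10([OH-]) = -log10(0.8268) = 0.0826
pH = 14 - pOH = 14 - 0.0826
pH = 13.9174, rounded to 4 dp:

13.9174


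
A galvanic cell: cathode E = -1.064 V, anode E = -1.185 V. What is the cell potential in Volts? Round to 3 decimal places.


Standard cell potential: E_cell = E_cathode - E_anode.
E_cell = -1.064 - (-1.185)
E_cell = 0.121 V, rounded to 3 dp:

0.121 V


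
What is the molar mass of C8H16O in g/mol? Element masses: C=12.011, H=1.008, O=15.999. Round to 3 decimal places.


M = sum(count * atomic_mass) over atoms.
M = 8*12.011 + 16*1.008 + 1*15.999
M = 96.088 + 16.128 + 15.999
M = 128.215 g/mol, rounded to 3 dp:

128.215 g/mol


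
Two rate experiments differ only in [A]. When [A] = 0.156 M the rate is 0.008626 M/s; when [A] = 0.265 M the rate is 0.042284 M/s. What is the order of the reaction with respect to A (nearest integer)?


Rate is proportional to [A]^n, so rate2/rate1 = ([A]2/[A]1)^n. Take logs to solve for n.
rate2/rate1 = 0.042284 / 0.008626 = 4.9019
[A]2/[A]1 = 0.265 / 0.156 = 1.6987
n = ln(4.9019) / ln(1.6987) = 3.0
Nearest integer order:

3


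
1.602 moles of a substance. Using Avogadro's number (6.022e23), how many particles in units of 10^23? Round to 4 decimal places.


N = n * NA, then divide by 1e23 for the requested units.
N / 1e23 = n * 6.022
N / 1e23 = 1.602 * 6.022
N / 1e23 = 9.647244, rounded to 4 dp:

9.6472


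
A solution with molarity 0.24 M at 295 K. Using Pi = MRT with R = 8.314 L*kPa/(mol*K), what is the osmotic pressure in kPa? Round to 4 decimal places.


Osmotic pressure (van't Hoff): Pi = M*R*T.
RT = 8.314 * 295 = 2452.63
Pi = 0.24 * 2452.63
Pi = 588.6312 kPa, rounded to 4 dp:

588.6312 kPa


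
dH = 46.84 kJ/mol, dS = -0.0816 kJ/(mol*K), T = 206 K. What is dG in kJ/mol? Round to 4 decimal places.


Gibbs: dG = dH - T*dS (consistent units, dS already in kJ/(mol*K)).
T*dS = 206 * -0.0816 = -16.8096
dG = 46.84 - (-16.8096)
dG = 63.6496 kJ/mol, rounded to 4 dp:

63.6496 kJ/mol


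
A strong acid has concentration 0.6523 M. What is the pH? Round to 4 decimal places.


A strong acid dissociates completely, so [H+] equals the given concentration.
pH = -log10([H+]) = -log10(0.6523)
pH = 0.18555262, rounded to 4 dp:

0.1856


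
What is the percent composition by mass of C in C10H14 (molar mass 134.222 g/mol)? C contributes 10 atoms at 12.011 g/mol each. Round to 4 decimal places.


pct = 100 * (n_elem * M_elem) / M_total
mass_contribution = 10 * 12.011 = 120.11 g/mol
pct = 100 * 120.11 / 134.222
pct = 89.48607531 %, rounded to 4 dp:

89.4861 %


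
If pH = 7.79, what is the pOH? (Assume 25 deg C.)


At 25 deg C, pH + pOH = 14.
pOH = 14 - pH = 14 - 7.79
pOH = 6.21:

6.21


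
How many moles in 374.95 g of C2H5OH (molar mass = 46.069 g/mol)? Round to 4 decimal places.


n = mass / M
n = 374.95 / 46.069
n = 8.13887864 mol, rounded to 4 dp:

8.1389 mol


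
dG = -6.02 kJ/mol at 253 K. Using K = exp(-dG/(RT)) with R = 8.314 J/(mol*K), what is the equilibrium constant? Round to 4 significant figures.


dG is in kJ/mol; multiply by 1000 to match R in J/(mol*K).
RT = 8.314 * 253 = 2103.442 J/mol
exponent = -dG*1000 / (RT) = -(-6.02*1000) / 2103.442 = 2.86197575
K = exp(2.86197575)
K = 17.496061, rounded to 4 significant figures:

17.50


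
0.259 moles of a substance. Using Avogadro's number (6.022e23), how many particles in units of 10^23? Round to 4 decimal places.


N = n * NA, then divide by 1e23 for the requested units.
N / 1e23 = n * 6.022
N / 1e23 = 0.259 * 6.022
N / 1e23 = 1.559698, rounded to 4 dp:

1.5597


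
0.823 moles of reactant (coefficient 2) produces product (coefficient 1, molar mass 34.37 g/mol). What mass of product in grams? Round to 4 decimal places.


Use the coefficient ratio to convert reactant moles to product moles, then multiply by the product's molar mass.
moles_P = moles_R * (coeff_P / coeff_R) = 0.823 * (1/2) = 0.4115
mass_P = moles_P * M_P = 0.4115 * 34.37
mass_P = 14.143255 g, rounded to 4 dp:

14.1433 g


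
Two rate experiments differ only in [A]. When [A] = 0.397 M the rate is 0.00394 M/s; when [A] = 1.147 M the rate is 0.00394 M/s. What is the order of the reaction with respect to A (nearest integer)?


Rate is proportional to [A]^n, so rate2/rate1 = ([A]2/[A]1)^n. Take logs to solve for n.
rate2/rate1 = 0.00394 / 0.00394 = 1.0
[A]2/[A]1 = 1.147 / 0.397 = 2.8892
n = ln(1.0) / ln(2.8892) = 0.0
Nearest integer order:

0


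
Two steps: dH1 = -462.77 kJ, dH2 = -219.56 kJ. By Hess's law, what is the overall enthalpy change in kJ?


Hess's law: enthalpy is a state function, so add the step enthalpies.
dH_total = dH1 + dH2 = -462.77 + (-219.56)
dH_total = -682.33 kJ:

-682.33 kJ


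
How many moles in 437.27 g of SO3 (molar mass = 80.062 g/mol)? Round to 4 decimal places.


n = mass / M
n = 437.27 / 80.062
n = 5.46164223 mol, rounded to 4 dp:

5.4616 mol


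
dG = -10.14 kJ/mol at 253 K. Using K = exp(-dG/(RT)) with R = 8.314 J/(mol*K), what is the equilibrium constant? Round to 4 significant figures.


dG is in kJ/mol; multiply by 1000 to match R in J/(mol*K).
RT = 8.314 * 253 = 2103.442 J/mol
exponent = -dG*1000 / (RT) = -(-10.14*1000) / 2103.442 = 4.82067012
K = exp(4.82067012)
K = 124.04819, rounded to 4 significant figures:

124.0


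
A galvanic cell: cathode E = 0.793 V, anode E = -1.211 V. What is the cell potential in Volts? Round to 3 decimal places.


Standard cell potential: E_cell = E_cathode - E_anode.
E_cell = 0.793 - (-1.211)
E_cell = 2.004 V, rounded to 3 dp:

2.004 V


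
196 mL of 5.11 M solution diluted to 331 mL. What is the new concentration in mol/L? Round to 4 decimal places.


Dilution: M1*V1 = M2*V2, solve for M2.
M2 = M1*V1 / V2
M2 = 5.11 * 196 / 331
M2 = 1001.56 / 331
M2 = 3.02586103 mol/L, rounded to 4 dp:

3.0259 mol/L


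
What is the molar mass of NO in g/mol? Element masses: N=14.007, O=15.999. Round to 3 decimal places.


M = sum(count * atomic_mass) over atoms.
M = 1*14.007 + 1*15.999
M = 14.007 + 15.999
M = 30.006 g/mol, rounded to 3 dp:

30.006 g/mol


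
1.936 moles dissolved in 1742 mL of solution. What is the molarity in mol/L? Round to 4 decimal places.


Convert volume to liters: V_L = V_mL / 1000.
V_L = 1742 / 1000 = 1.742 L
M = n / V_L = 1.936 / 1.742
M = 1.11136625 mol/L, rounded to 4 dp:

1.1114 mol/L


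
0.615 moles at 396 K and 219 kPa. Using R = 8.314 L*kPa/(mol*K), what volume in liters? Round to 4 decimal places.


PV = nRT, solve for V = nRT / P.
nRT = 0.615 * 8.314 * 396 = 2024.7916
V = 2024.7916 / 219
V = 9.24562374 L, rounded to 4 dp:

9.2456 L


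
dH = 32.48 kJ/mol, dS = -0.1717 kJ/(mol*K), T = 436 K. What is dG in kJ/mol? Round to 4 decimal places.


Gibbs: dG = dH - T*dS (consistent units, dS already in kJ/(mol*K)).
T*dS = 436 * -0.1717 = -74.8612
dG = 32.48 - (-74.8612)
dG = 107.3412 kJ/mol, rounded to 4 dp:

107.3412 kJ/mol


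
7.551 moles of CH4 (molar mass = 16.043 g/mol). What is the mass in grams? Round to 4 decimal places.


mass = n * M
mass = 7.551 * 16.043
mass = 121.140693 g, rounded to 4 dp:

121.1407 g


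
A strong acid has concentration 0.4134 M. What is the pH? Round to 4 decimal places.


A strong acid dissociates completely, so [H+] equals the given concentration.
pH = -log10([H+]) = -log10(0.4134)
pH = 0.38362953, rounded to 4 dp:

0.3836


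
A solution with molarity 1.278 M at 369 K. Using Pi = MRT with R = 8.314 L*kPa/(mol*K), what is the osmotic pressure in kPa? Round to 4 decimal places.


Osmotic pressure (van't Hoff): Pi = M*R*T.
RT = 8.314 * 369 = 3067.866
Pi = 1.278 * 3067.866
Pi = 3920.732748 kPa, rounded to 4 dp:

3920.7327 kPa


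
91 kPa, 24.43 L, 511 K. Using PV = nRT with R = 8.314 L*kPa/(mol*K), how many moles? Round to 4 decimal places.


PV = nRT, solve for n = PV / (RT).
PV = 91 * 24.43 = 2223.13
RT = 8.314 * 511 = 4248.454
n = 2223.13 / 4248.454
n = 0.52327976 mol, rounded to 4 dp:

0.5233 mol


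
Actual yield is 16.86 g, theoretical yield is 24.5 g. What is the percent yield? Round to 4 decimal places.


% yield = 100 * actual / theoretical
% yield = 100 * 16.86 / 24.5
% yield = 68.81632653 %, rounded to 4 dp:

68.8163 %


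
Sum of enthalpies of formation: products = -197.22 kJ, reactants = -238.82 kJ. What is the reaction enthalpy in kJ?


dH_rxn = sum(dH_f products) - sum(dH_f reactants)
dH_rxn = -197.22 - (-238.82)
dH_rxn = 41.6 kJ:

41.60 kJ


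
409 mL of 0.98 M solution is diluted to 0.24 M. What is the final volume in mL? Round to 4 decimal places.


Dilution: M1*V1 = M2*V2, solve for V2.
V2 = M1*V1 / M2
V2 = 0.98 * 409 / 0.24
V2 = 400.82 / 0.24
V2 = 1670.08333333 mL, rounded to 4 dp:

1670.0833 mL


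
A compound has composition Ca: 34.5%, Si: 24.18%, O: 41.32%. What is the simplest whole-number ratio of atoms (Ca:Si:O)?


Assume 100 g of compound, divide each mass% by atomic mass to get moles, then normalize by the smallest to get a raw atom ratio.
Moles per 100 g: Ca: 34.5/40.078 = 0.8608, Si: 24.18/28.086 = 0.8609, O: 41.32/15.999 = 2.5827
Raw ratio (divide by min = 0.8608): Ca: 1.0, Si: 1.0, O: 3.0
Multiply by 1 to clear fractions: Ca: 1.0 ~= 1, Si: 1.0 ~= 1, O: 3.0 ~= 3
Reduce by GCD to get the simplest whole-number ratio:

1:1:3


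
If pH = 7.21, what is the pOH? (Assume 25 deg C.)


At 25 deg C, pH + pOH = 14.
pOH = 14 - pH = 14 - 7.21
pOH = 6.79:

6.79


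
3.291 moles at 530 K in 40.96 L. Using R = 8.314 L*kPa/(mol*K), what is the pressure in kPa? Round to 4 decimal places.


PV = nRT, solve for P = nRT / V.
nRT = 3.291 * 8.314 * 530 = 14501.5282
P = 14501.5282 / 40.96
P = 354.04121582 kPa, rounded to 4 dp:

354.0412 kPa


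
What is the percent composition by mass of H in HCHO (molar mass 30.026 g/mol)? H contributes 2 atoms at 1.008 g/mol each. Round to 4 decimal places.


pct = 100 * (n_elem * M_elem) / M_total
mass_contribution = 2 * 1.008 = 2.016 g/mol
pct = 100 * 2.016 / 30.026
pct = 6.71418104 %, rounded to 4 dp:

6.7142 %


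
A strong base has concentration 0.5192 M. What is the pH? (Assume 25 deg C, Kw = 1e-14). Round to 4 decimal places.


A strong base dissociates completely, so [OH-] equals the given concentration.
pOH = -log10([OH-]) = -log10(0.5192) = 0.284665
pH = 14 - pOH = 14 - 0.284665
pH = 13.715335, rounded to 4 dp:

13.7153


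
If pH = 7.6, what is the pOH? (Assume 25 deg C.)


At 25 deg C, pH + pOH = 14.
pOH = 14 - pH = 14 - 7.6
pOH = 6.4:

6.40


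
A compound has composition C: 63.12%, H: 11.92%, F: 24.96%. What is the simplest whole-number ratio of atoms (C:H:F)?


Assume 100 g of compound, divide each mass% by atomic mass to get moles, then normalize by the smallest to get a raw atom ratio.
Moles per 100 g: C: 63.12/12.011 = 5.2552, H: 11.92/1.008 = 11.8254, F: 24.96/18.998 = 1.3138
Raw ratio (divide by min = 1.3138): C: 4.0, H: 9.001, F: 1.0
Multiply by 1 to clear fractions: C: 4.0 ~= 4, H: 9.001 ~= 9, F: 1.0 ~= 1
Reduce by GCD to get the simplest whole-number ratio:

4:9:1


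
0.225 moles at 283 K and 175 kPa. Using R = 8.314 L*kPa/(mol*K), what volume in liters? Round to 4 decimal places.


PV = nRT, solve for V = nRT / P.
nRT = 0.225 * 8.314 * 283 = 529.394
V = 529.394 / 175
V = 3.02510857 L, rounded to 4 dp:

3.0251 L


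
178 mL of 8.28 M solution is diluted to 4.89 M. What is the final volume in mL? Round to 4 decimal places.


Dilution: M1*V1 = M2*V2, solve for V2.
V2 = M1*V1 / M2
V2 = 8.28 * 178 / 4.89
V2 = 1473.84 / 4.89
V2 = 301.39877301 mL, rounded to 4 dp:

301.3988 mL


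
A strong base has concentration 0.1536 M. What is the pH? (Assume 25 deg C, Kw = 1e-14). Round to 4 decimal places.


A strong base dissociates completely, so [OH-] equals the given concentration.
pOH = -log10([OH-]) = -log10(0.1536) = 0.813609
pH = 14 - pOH = 14 - 0.813609
pH = 13.186391, rounded to 4 dp:

13.1864


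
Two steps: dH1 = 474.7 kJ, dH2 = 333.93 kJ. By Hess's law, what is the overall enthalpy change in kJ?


Hess's law: enthalpy is a state function, so add the step enthalpies.
dH_total = dH1 + dH2 = 474.7 + (333.93)
dH_total = 808.63 kJ:

808.63 kJ


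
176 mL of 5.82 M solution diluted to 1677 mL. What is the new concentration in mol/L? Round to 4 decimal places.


Dilution: M1*V1 = M2*V2, solve for M2.
M2 = M1*V1 / V2
M2 = 5.82 * 176 / 1677
M2 = 1024.32 / 1677
M2 = 0.61080501 mol/L, rounded to 4 dp:

0.6108 mol/L


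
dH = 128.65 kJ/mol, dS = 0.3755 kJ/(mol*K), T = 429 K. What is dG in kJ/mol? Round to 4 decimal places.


Gibbs: dG = dH - T*dS (consistent units, dS already in kJ/(mol*K)).
T*dS = 429 * 0.3755 = 161.0895
dG = 128.65 - (161.0895)
dG = -32.4395 kJ/mol, rounded to 4 dp:

-32.4395 kJ/mol


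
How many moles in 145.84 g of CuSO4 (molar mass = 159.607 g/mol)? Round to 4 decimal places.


n = mass / M
n = 145.84 / 159.607
n = 0.91374438 mol, rounded to 4 dp:

0.9137 mol


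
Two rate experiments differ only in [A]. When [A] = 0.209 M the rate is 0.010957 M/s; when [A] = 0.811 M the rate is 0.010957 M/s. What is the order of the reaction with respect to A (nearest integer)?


Rate is proportional to [A]^n, so rate2/rate1 = ([A]2/[A]1)^n. Take logs to solve for n.
rate2/rate1 = 0.010957 / 0.010957 = 1.0
[A]2/[A]1 = 0.811 / 0.209 = 3.8804
n = ln(1.0) / ln(3.8804) = 0.0
Nearest integer order:

0


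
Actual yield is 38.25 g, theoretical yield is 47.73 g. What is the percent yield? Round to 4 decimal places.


% yield = 100 * actual / theoretical
% yield = 100 * 38.25 / 47.73
% yield = 80.13827781 %, rounded to 4 dp:

80.1383 %
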